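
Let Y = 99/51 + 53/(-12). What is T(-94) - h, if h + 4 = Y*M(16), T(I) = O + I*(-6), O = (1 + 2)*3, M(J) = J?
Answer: 31447/51 ≈ 616.61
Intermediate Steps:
O = 9 (O = 3*3 = 9)
Y = -505/204 (Y = 99*(1/51) + 53*(-1/12) = 33/17 - 53/12 = -505/204 ≈ -2.4755)
T(I) = 9 - 6*I (T(I) = 9 + I*(-6) = 9 - 6*I)
h = -2224/51 (h = -4 - 505/204*16 = -4 - 2020/51 = -2224/51 ≈ -43.608)
T(-94) - h = (9 - 6*(-94)) - 1*(-2224/51) = (9 + 564) + 2224/51 = 573 + 2224/51 = 31447/51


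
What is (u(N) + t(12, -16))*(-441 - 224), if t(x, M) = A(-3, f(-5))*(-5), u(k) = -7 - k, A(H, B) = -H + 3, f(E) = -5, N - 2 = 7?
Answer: 30590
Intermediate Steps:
N = 9 (N = 2 + 7 = 9)
A(H, B) = 3 - H
t(x, M) = -30 (t(x, M) = (3 - 1*(-3))*(-5) = (3 + 3)*(-5) = 6*(-5) = -30)
(u(N) + t(12, -16))*(-441 - 224) = ((-7 - 1*9) - 30)*(-441 - 224) = ((-7 - 9) - 30)*(-665) = (-16 - 30)*(-665) = -46*(-665) = 30590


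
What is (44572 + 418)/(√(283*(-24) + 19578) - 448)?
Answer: -10077760/93959 - 22495*√12786/93959 ≈ -134.33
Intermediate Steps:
(44572 + 418)/(√(283*(-24) + 19578) - 448) = 44990/(√(-6792 + 19578) - 448) = 44990/(√12786 - 448) = 44990/(-448 + √12786)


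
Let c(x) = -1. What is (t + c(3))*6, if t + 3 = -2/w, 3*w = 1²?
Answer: -60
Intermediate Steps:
w = ⅓ (w = (⅓)*1² = (⅓)*1 = ⅓ ≈ 0.33333)
t = -9 (t = -3 - 2/⅓ = -3 - 2*3 = -3 - 6 = -9)
(t + c(3))*6 = (-9 - 1)*6 = -10*6 = -60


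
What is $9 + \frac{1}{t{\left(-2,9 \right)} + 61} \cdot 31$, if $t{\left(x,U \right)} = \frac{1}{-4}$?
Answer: $\frac{2311}{243} \approx 9.5103$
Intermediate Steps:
$t{\left(x,U \right)} = - \frac{1}{4}$
$9 + \frac{1}{t{\left(-2,9 \right)} + 61} \cdot 31 = 9 + \frac{1}{- \frac{1}{4} + 61} \cdot 31 = 9 + \frac{1}{\frac{243}{4}} \cdot 31 = 9 + \frac{4}{243} \cdot 31 = 9 + \frac{124}{243} = \frac{2311}{243}$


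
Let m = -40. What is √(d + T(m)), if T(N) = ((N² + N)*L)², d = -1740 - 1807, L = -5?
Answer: √60836453 ≈ 7799.8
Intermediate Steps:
d = -3547
T(N) = (-5*N - 5*N²)² (T(N) = ((N² + N)*(-5))² = ((N + N²)*(-5))² = (-5*N - 5*N²)²)
√(d + T(m)) = √(-3547 + 25*(-40)²*(1 - 40)²) = √(-3547 + 25*1600*(-39)²) = √(-3547 + 25*1600*1521) = √(-3547 + 60840000) = √60836453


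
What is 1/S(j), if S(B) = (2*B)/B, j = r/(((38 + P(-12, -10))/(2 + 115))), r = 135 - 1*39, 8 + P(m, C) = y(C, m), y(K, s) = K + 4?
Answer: ½ ≈ 0.50000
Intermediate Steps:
y(K, s) = 4 + K
P(m, C) = -4 + C (P(m, C) = -8 + (4 + C) = -4 + C)
r = 96 (r = 135 - 39 = 96)
j = 468 (j = 96/(((38 + (-4 - 10))/(2 + 115))) = 96/(((38 - 14)/117)) = 96/((24*(1/117))) = 96/(8/39) = 96*(39/8) = 468)
S(B) = 2
1/S(j) = 1/2 = ½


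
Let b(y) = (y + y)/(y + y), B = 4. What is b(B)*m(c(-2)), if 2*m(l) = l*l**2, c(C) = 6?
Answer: 108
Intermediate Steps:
b(y) = 1 (b(y) = (2*y)/((2*y)) = (2*y)*(1/(2*y)) = 1)
m(l) = l**3/2 (m(l) = (l*l**2)/2 = l**3/2)
b(B)*m(c(-2)) = 1*((1/2)*6**3) = 1*((1/2)*216) = 1*108 = 108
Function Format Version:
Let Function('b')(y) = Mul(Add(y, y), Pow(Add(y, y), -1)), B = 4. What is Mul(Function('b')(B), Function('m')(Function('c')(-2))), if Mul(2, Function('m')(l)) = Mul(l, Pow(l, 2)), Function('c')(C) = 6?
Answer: 108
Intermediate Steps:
Function('b')(y) = 1 (Function('b')(y) = Mul(Mul(2, y), Pow(Mul(2, y), -1)) = Mul(Mul(2, y), Mul(Rational(1, 2), Pow(y, -1))) = 1)
Function('m')(l) = Mul(Rational(1, 2), Pow(l, 3)) (Function('m')(l) = Mul(Rational(1, 2), Mul(l, Pow(l, 2))) = Mul(Rational(1, 2), Pow(l, 3)))
Mul(Function('b')(B), Function('m')(Function('c')(-2))) = Mul(1, Mul(Rational(1, 2), Pow(6, 3))) = Mul(1, Mul(Rational(1, 2), 216)) = Mul(1, 108) = 108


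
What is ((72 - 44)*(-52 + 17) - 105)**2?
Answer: 1177225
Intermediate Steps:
((72 - 44)*(-52 + 17) - 105)**2 = (28*(-35) - 105)**2 = (-980 - 105)**2 = (-1085)**2 = 1177225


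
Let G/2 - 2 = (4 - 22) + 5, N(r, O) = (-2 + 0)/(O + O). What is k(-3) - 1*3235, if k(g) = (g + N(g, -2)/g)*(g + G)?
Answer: -18935/6 ≈ -3155.8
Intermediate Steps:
N(r, O) = -1/O (N(r, O) = -2*1/(2*O) = -1/O)
G = -22 (G = 4 + 2*((4 - 22) + 5) = 4 + 2*(-18 + 5) = 4 + 2*(-13) = 4 - 26 = -22)
k(g) = (-22 + g)*(g + 1/(2*g)) (k(g) = (g + (-1/(-2))/g)*(g - 22) = (g + (-1*(-½))/g)*(-22 + g) = (g + 1/(2*g))*(-22 + g) = (-22 + g)*(g + 1/(2*g)))
k(-3) - 1*3235 = (½ + (-3)² - 22*(-3) - 11/(-3)) - 1*3235 = (½ + 9 + 66 - 11*(-⅓)) - 3235 = (½ + 9 + 66 + 11/3) - 3235 = 475/6 - 3235 = -18935/6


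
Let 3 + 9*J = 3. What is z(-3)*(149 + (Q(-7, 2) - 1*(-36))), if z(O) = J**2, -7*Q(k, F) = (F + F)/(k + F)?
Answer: 0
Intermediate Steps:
J = 0 (J = -1/3 + (1/9)*3 = -1/3 + 1/3 = 0)
Q(k, F) = -2*F/(7*(F + k)) (Q(k, F) = -(F + F)/(7*(k + F)) = -2*F/(7*(F + k)))
z(O) = 0 (z(O) = 0**2 = 0)
z(-3)*(149 + (Q(-7, 2) - 1*(-36))) = 0*(149 + (-2*2/(7*2 + 7*(-7)) - 1*(-36))) = 0*(149 + (-2*2/(14 - 49) + 36)) = 0*(149 + (-2*2/(-35) + 36)) = 0*(149 + (-2*2*(-1/35) + 36)) = 0*(149 + (4/35 + 36)) = 0*(149 + 1264/35) = 0*(6479/35) = 0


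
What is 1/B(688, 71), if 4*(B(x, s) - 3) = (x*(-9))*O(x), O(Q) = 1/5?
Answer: -5/1533 ≈ -0.0032616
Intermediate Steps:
O(Q) = 1/5 (O(Q) = 1*(1/5) = 1/5)
B(x, s) = 3 - 9*x/20 (B(x, s) = 3 + ((x*(-9))*(1/5))/4 = 3 + (-9*x*(1/5))/4 = 3 + (-9*x/5)/4 = 3 - 9*x/20)
1/B(688, 71) = 1/(3 - 9/20*688) = 1/(3 - 1548/5) = 1/(-1533/5) = -5/1533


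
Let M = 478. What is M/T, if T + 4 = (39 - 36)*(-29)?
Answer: -478/91 ≈ -5.2527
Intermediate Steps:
T = -91 (T = -4 + (39 - 36)*(-29) = -4 + 3*(-29) = -4 - 87 = -91)
M/T = 478/(-91) = 478*(-1/91) = -478/91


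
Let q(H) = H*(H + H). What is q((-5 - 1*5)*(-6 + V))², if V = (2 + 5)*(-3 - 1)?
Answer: 53453440000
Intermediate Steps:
V = -28 (V = 7*(-4) = -28)
q(H) = 2*H² (q(H) = H*(2*H) = 2*H²)
q((-5 - 1*5)*(-6 + V))² = (2*((-5 - 1*5)*(-6 - 28))²)² = (2*((-5 - 5)*(-34))²)² = (2*(-10*(-34))²)² = (2*340²)² = (2*115600)² = 231200² = 53453440000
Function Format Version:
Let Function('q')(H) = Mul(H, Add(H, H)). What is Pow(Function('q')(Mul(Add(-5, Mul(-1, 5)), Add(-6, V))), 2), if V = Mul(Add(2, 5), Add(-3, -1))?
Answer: 53453440000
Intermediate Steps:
V = -28 (V = Mul(7, -4) = -28)
Function('q')(H) = Mul(2, Pow(H, 2)) (Function('q')(H) = Mul(H, Mul(2, H)) = Mul(2, Pow(H, 2)))
Pow(Function('q')(Mul(Add(-5, Mul(-1, 5)), Add(-6, V))), 2) = Pow(Mul(2, Pow(Mul(Add(-5, Mul(-1, 5)), Add(-6, -28)), 2)), 2) = Pow(Mul(2, Pow(Mul(Add(-5, -5), -34), 2)), 2) = Pow(Mul(2, Pow(Mul(-10, -34), 2)), 2) = Pow(Mul(2, Pow(340, 2)), 2) = Pow(Mul(2, 115600), 2) = Pow(231200, 2) = 53453440000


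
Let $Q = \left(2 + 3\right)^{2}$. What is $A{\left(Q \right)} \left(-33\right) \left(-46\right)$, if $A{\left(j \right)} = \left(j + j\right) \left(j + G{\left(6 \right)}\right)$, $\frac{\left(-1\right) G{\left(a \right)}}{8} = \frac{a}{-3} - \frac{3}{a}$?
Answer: $3415500$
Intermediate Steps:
$G{\left(a \right)} = \frac{24}{a} + \frac{8 a}{3}$ ($G{\left(a \right)} = - 8 \left(\frac{a}{-3} - \frac{3}{a}\right) = - 8 \left(a \left(- \frac{1}{3}\right) - \frac{3}{a}\right) = - 8 \left(- \frac{a}{3} - \frac{3}{a}\right) = - 8 \left(- \frac{3}{a} - \frac{a}{3}\right) = \frac{24}{a} + \frac{8 a}{3}$)
$Q = 25$ ($Q = 5^{2} = 25$)
$A{\left(j \right)} = 2 j \left(20 + j\right)$ ($A{\left(j \right)} = \left(j + j\right) \left(j + \left(\frac{24}{6} + \frac{8}{3} \cdot 6\right)\right) = 2 j \left(j + \left(24 \cdot \frac{1}{6} + 16\right)\right) = 2 j \left(j + \left(4 + 16\right)\right) = 2 j \left(j + 20\right) = 2 j \left(20 + j\right)$)
$A{\left(Q \right)} \left(-33\right) \left(-46\right) = 2 \cdot 25 \left(20 + 25\right) \left(-33\right) \left(-46\right) = 2 \cdot 25 \cdot 45 \left(-33\right) \left(-46\right) = 2250 \left(-33\right) \left(-46\right) = \left(-74250\right) \left(-46\right) = 3415500$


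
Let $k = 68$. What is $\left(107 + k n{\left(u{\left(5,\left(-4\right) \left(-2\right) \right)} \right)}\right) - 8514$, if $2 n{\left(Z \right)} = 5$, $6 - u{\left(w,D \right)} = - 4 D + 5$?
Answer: $-8237$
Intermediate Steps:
$u{\left(w,D \right)} = 1 + 4 D$ ($u{\left(w,D \right)} = 6 - \left(- 4 D + 5\right) = 6 - \left(5 - 4 D\right) = 6 + \left(-5 + 4 D\right) = 1 + 4 D$)
$n{\left(Z \right)} = \frac{5}{2}$ ($n{\left(Z \right)} = \frac{1}{2} \cdot 5 = \frac{5}{2}$)
$\left(107 + k n{\left(u{\left(5,\left(-4\right) \left(-2\right) \right)} \right)}\right) - 8514 = \left(107 + 68 \cdot \frac{5}{2}\right) - 8514 = \left(107 + 170\right) - 8514 = 277 - 8514 = -8237$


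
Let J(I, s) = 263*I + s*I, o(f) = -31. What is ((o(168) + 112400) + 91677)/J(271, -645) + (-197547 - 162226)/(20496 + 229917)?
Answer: -44170095752/12961627293 ≈ -3.4078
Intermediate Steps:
J(I, s) = 263*I + I*s
((o(168) + 112400) + 91677)/J(271, -645) + (-197547 - 162226)/(20496 + 229917) = ((-31 + 112400) + 91677)/((271*(263 - 645))) + (-197547 - 162226)/(20496 + 229917) = (112369 + 91677)/((271*(-382))) - 359773/250413 = 204046/(-103522) - 359773*1/250413 = 204046*(-1/103522) - 359773/250413 = -102023/51761 - 359773/250413 = -44170095752/12961627293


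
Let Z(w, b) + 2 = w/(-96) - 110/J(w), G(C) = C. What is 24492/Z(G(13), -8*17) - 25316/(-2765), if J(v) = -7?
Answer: 9147820772/5046125 ≈ 1812.8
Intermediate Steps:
Z(w, b) = 96/7 - w/96 (Z(w, b) = -2 + (w/(-96) - 110/(-7)) = -2 + (w*(-1/96) - 110*(-⅐)) = -2 + (-w/96 + 110/7) = -2 + (110/7 - w/96) = 96/7 - w/96)
24492/Z(G(13), -8*17) - 25316/(-2765) = 24492/(96/7 - 1/96*13) - 25316/(-2765) = 24492/(96/7 - 13/96) - 25316*(-1/2765) = 24492/(9125/672) + 25316/2765 = 24492*(672/9125) + 25316/2765 = 16458624/9125 + 25316/2765 = 9147820772/5046125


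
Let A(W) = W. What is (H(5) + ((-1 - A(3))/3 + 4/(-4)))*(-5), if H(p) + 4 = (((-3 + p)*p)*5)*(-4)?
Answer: 3095/3 ≈ 1031.7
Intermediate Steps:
H(p) = -4 - 20*p*(-3 + p) (H(p) = -4 + (((-3 + p)*p)*5)*(-4) = -4 + ((p*(-3 + p))*5)*(-4) = -4 + (5*p*(-3 + p))*(-4) = -4 - 20*p*(-3 + p))
(H(5) + ((-1 - A(3))/3 + 4/(-4)))*(-5) = ((-4 - 20*5**2 + 60*5) + ((-1 - 1*3)/3 + 4/(-4)))*(-5) = ((-4 - 20*25 + 300) + ((-1 - 3)*(1/3) + 4*(-1/4)))*(-5) = ((-4 - 500 + 300) + (-4*1/3 - 1))*(-5) = (-204 + (-4/3 - 1))*(-5) = (-204 - 7/3)*(-5) = -619/3*(-5) = 3095/3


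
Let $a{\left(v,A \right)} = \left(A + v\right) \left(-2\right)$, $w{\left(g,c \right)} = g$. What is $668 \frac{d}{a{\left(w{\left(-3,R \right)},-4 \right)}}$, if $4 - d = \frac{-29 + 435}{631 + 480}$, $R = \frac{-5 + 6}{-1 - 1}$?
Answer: $\frac{1348692}{7777} \approx 173.42$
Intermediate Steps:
$R = - \frac{1}{2}$ ($R = 1 \frac{1}{-2} = 1 \left(- \frac{1}{2}\right) = - \frac{1}{2} \approx -0.5$)
$a{\left(v,A \right)} = - 2 A - 2 v$
$d = \frac{4038}{1111}$ ($d = 4 - \frac{-29 + 435}{631 + 480} = 4 - \frac{406}{1111} = \frac{4038}{1111} \approx 3.6346$)
$668 \frac{d}{a{\left(w{\left(-3,R \right)},-4 \right)}} = 668 \frac{4038}{1111 \left(\left(-2\right) \left(-4\right) - -6\right)} = 668 \frac{4038}{1111 \left(8 + 6\right)} = 668 \frac{4038}{1111 \cdot 14} = 668 \cdot \frac{4038}{1111} \cdot \frac{1}{14} = 668 \cdot \frac{2019}{7777} = \frac{1348692}{7777}$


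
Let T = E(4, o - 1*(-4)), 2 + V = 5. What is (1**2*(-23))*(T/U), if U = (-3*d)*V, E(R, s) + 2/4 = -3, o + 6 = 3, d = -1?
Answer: 161/18 ≈ 8.9444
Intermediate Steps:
o = -3 (o = -6 + 3 = -3)
V = 3 (V = -2 + 5 = 3)
E(R, s) = -7/2 (E(R, s) = -1/2 - 3 = -7/2)
U = 9 (U = -3*(-1)*3 = 3*3 = 9)
T = -7/2 ≈ -3.5000
(1**2*(-23))*(T/U) = (1**2*(-23))*(-7/2/9) = (1*(-23))*(-7/2*1/9) = -23*(-7/18) = 161/18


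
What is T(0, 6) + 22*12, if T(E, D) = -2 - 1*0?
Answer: 262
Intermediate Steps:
T(E, D) = -2 (T(E, D) = -2 + 0 = -2)
T(0, 6) + 22*12 = -2 + 22*12 = -2 + 264 = 262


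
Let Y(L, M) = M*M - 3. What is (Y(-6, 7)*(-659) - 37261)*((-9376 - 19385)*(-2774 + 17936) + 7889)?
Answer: 29467186506975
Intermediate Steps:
Y(L, M) = -3 + M² (Y(L, M) = M² - 3 = -3 + M²)
(Y(-6, 7)*(-659) - 37261)*((-9376 - 19385)*(-2774 + 17936) + 7889) = ((-3 + 7²)*(-659) - 37261)*((-9376 - 19385)*(-2774 + 17936) + 7889) = ((-3 + 49)*(-659) - 37261)*(-28761*15162 + 7889) = (46*(-659) - 37261)*(-436074282 + 7889) = (-30314 - 37261)*(-436066393) = -67575*(-436066393) = 29467186506975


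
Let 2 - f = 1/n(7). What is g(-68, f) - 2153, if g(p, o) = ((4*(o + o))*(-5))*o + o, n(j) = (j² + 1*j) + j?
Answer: -9162382/3969 ≈ -2308.5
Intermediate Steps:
n(j) = j² + 2*j (n(j) = (j² + j) + j = (j + j²) + j = j² + 2*j)
f = 125/63 (f = 2 - 1/(7*(2 + 7)) = 2 - 1/(7*9) = 2 - 1/63 = 125/63 ≈ 1.9841)
g(p, o) = o - 40*o² (g(p, o) = ((4*(2*o))*(-5))*o + o = ((8*o)*(-5))*o + o = (-40*o)*o + o = -40*o² + o = o - 40*o²)
g(-68, f) - 2153 = 125*(1 - 40*125/63)/63 - 2153 = 125*(1 - 5000/63)/63 - 2153 = (125/63)*(-4937/63) - 2153 = -617125/3969 - 2153 = -9162382/3969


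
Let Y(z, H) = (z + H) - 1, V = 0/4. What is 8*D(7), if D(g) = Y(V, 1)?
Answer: 0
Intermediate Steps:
V = 0 (V = 0*(¼) = 0)
Y(z, H) = -1 + H + z (Y(z, H) = (H + z) - 1 = -1 + H + z)
D(g) = 0 (D(g) = -1 + 1 + 0 = 0)
8*D(7) = 8*0 = 0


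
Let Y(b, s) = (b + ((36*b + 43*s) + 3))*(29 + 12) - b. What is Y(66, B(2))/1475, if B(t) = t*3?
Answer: 110757/1475 ≈ 75.089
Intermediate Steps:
B(t) = 3*t
Y(b, s) = 123 + 1516*b + 1763*s (Y(b, s) = (b + (3 + 36*b + 43*s))*41 - b = (3 + 37*b + 43*s)*41 - b = (123 + 1517*b + 1763*s) - b = 123 + 1516*b + 1763*s)
Y(66, B(2))/1475 = (123 + 1516*66 + 1763*(3*2))/1475 = (123 + 100056 + 1763*6)*(1/1475) = (123 + 100056 + 10578)*(1/1475) = 110757*(1/1475) = 110757/1475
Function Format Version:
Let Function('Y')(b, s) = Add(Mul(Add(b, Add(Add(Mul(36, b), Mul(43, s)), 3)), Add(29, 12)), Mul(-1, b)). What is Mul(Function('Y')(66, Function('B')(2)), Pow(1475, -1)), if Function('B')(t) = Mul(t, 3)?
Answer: Rational(110757, 1475) ≈ 75.089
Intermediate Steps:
Function('B')(t) = Mul(3, t)
Function('Y')(b, s) = Add(123, Mul(1516, b), Mul(1763, s)) (Function('Y')(b, s) = Add(Mul(Add(b, Add(3, Mul(36, b), Mul(43, s))), 41), Mul(-1, b)) = Add(Mul(Add(3, Mul(37, b), Mul(43, s)), 41), Mul(-1, b)) = Add(Add(123, Mul(1517, b), Mul(1763, s)), Mul(-1, b)) = Add(123, Mul(1516, b), Mul(1763, s)))
Mul(Function('Y')(66, Function('B')(2)), Pow(1475, -1)) = Mul(Add(123, Mul(1516, 66), Mul(1763, Mul(3, 2))), Pow(1475, -1)) = Mul(Add(123, 100056, Mul(1763, 6)), Rational(1, 1475)) = Mul(Add(123, 100056, 10578), Rational(1, 1475)) = Mul(110757, Rational(1, 1475)) = Rational(110757, 1475)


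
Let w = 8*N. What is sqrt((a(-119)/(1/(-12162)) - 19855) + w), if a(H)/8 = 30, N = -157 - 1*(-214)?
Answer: I*sqrt(2938279) ≈ 1714.1*I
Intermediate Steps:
N = 57 (N = -157 + 214 = 57)
a(H) = 240 (a(H) = 8*30 = 240)
w = 456 (w = 8*57 = 456)
sqrt((a(-119)/(1/(-12162)) - 19855) + w) = sqrt((240/(1/(-12162)) - 19855) + 456) = sqrt((240/(-1/12162) - 19855) + 456) = sqrt((240*(-12162) - 19855) + 456) = sqrt((-2918880 - 19855) + 456) = sqrt(-2938735 + 456) = sqrt(-2938279) = I*sqrt(2938279)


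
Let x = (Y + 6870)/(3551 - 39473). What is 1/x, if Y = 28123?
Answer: -35922/34993 ≈ -1.0265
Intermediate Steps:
x = -34993/35922 (x = (28123 + 6870)/(3551 - 39473) = 34993/(-35922) = 34993*(-1/35922) = -34993/35922 ≈ -0.97414)
1/x = 1/(-34993/35922) = -35922/34993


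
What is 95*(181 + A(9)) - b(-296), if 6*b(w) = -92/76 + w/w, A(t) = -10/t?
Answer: 2922301/171 ≈ 17089.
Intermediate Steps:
b(w) = -2/57 (b(w) = (-92/76 + w/w)/6 = (-92*1/76 + 1)/6 = (-23/19 + 1)/6 = (⅙)*(-4/19) = -2/57)
95*(181 + A(9)) - b(-296) = 95*(181 - 10/9) - 1*(-2/57) = 95*(181 - 10*⅑) + 2/57 = 95*(181 - 10/9) + 2/57 = 95*(1619/9) + 2/57 = 153805/9 + 2/57 = 2922301/171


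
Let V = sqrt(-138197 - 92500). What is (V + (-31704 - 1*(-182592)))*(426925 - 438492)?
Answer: -1745321496 - 34701*I*sqrt(25633) ≈ -1.7453e+9 - 5.5557e+6*I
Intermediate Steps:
V = 3*I*sqrt(25633) (V = sqrt(-230697) = 3*I*sqrt(25633) ≈ 480.31*I)
(V + (-31704 - 1*(-182592)))*(426925 - 438492) = (3*I*sqrt(25633) + (-31704 - 1*(-182592)))*(426925 - 438492) = (3*I*sqrt(25633) + (-31704 + 182592))*(-11567) = (3*I*sqrt(25633) + 150888)*(-11567) = (150888 + 3*I*sqrt(25633))*(-11567) = -1745321496 - 34701*I*sqrt(25633)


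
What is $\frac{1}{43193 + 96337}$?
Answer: $\frac{1}{139530} \approx 7.1669 \cdot 10^{-6}$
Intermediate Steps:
$\frac{1}{43193 + 96337} = \frac{1}{139530}$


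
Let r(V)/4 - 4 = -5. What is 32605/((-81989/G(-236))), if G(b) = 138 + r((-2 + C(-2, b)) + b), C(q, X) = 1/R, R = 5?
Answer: -4369070/81989 ≈ -53.289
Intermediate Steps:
C(q, X) = ⅕ (C(q, X) = 1/5 = ⅕)
r(V) = -4 (r(V) = 16 + 4*(-5) = 16 - 20 = -4)
G(b) = 134 (G(b) = 138 - 4 = 134)
32605/((-81989/G(-236))) = 32605/((-81989/134)) = 32605/((-81989*1/134)) = 32605/(-81989/134) = 32605*(-134/81989) = -4369070/81989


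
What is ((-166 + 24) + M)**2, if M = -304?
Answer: 198916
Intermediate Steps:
((-166 + 24) + M)**2 = ((-166 + 24) - 304)**2 = (-142 - 304)**2 = (-446)**2 = 198916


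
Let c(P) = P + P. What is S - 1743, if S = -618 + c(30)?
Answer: -2301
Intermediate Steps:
c(P) = 2*P
S = -558 (S = -618 + 2*30 = -618 + 60 = -558)
S - 1743 = -558 - 1743 = -2301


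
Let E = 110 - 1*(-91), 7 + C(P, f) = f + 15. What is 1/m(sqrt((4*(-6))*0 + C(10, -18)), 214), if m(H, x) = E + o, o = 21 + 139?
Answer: 1/361 ≈ 0.0027701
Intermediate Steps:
C(P, f) = 8 + f (C(P, f) = -7 + (f + 15) = -7 + (15 + f) = 8 + f)
E = 201 (E = 110 + 91 = 201)
o = 160
m(H, x) = 361 (m(H, x) = 201 + 160 = 361)
1/m(sqrt((4*(-6))*0 + C(10, -18)), 214) = 1/361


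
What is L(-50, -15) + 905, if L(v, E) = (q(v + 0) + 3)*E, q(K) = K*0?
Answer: 860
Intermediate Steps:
q(K) = 0
L(v, E) = 3*E (L(v, E) = (0 + 3)*E = 3*E)
L(-50, -15) + 905 = 3*(-15) + 905 = -45 + 905 = 860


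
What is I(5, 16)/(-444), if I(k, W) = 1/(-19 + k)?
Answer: 1/6216 ≈ 0.00016088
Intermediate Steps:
I(5, 16)/(-444) = 1/((-19 + 5)*(-444)) = -1/444/(-14) = -1/14*(-1/444) = 1/6216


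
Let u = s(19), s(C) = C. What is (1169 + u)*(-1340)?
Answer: -1591920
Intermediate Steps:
u = 19
(1169 + u)*(-1340) = (1169 + 19)*(-1340) = 1188*(-1340) = -1591920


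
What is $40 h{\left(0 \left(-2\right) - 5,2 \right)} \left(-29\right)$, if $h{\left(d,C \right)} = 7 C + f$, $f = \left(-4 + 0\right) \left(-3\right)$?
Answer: $-30160$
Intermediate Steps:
$f = 12$ ($f = \left(-4\right) \left(-3\right) = 12$)
$h{\left(d,C \right)} = 12 + 7 C$ ($h{\left(d,C \right)} = 7 C + 12 = 12 + 7 C$)
$40 h{\left(0 \left(-2\right) - 5,2 \right)} \left(-29\right) = 40 \left(12 + 7 \cdot 2\right) \left(-29\right) = 40 \left(12 + 14\right) \left(-29\right) = 40 \cdot 26 \left(-29\right) = 1040 \left(-29\right) = -30160$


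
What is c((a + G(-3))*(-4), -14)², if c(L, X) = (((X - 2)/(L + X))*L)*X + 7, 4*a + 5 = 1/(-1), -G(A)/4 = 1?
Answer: 388129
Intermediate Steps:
G(A) = -4 (G(A) = -4*1 = -4)
a = -3/2 (a = -5/4 + (¼)/(-1) = -5/4 + (¼)*(-1) = -5/4 - ¼ = -3/2 ≈ -1.5000)
c(L, X) = 7 + L*X*(-2 + X)/(L + X) (c(L, X) = (((-2 + X)/(L + X))*L)*X + 7 = (L*(-2 + X)/(L + X))*X + 7 = L*X*(-2 + X)/(L + X) + 7 = 7 + L*X*(-2 + X)/(L + X))
c((a + G(-3))*(-4), -14)² = ((7*((-3/2 - 4)*(-4)) + 7*(-14) + ((-3/2 - 4)*(-4))*(-14)² - 2*(-3/2 - 4)*(-4)*(-14))/((-3/2 - 4)*(-4) - 14))² = ((7*(-11/2*(-4)) - 98 - 11/2*(-4)*196 - 2*(-11/2*(-4))*(-14))/(-11/2*(-4) - 14))² = ((7*22 - 98 + 22*196 - 2*22*(-14))/(22 - 14))² = ((154 - 98 + 4312 + 616)/8)² = ((⅛)*4984)² = 623² = 388129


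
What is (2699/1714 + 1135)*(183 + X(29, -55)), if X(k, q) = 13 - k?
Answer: 325330863/1714 ≈ 1.8981e+5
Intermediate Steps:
(2699/1714 + 1135)*(183 + X(29, -55)) = (2699/1714 + 1135)*(183 + (13 - 1*29)) = (2699*(1/1714) + 1135)*(183 + (13 - 29)) = (2699/1714 + 1135)*(183 - 16) = (1948089/1714)*167 = 325330863/1714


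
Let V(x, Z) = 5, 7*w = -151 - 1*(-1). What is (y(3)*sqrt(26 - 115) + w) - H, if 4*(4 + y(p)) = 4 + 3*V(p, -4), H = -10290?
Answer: 71880/7 + 3*I*sqrt(89)/4 ≈ 10269.0 + 7.0755*I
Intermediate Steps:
w = -150/7 (w = (-151 - 1*(-1))/7 = (-151 + 1)/7 = (1/7)*(-150) = -150/7 ≈ -21.429)
y(p) = 3/4 (y(p) = -4 + (4 + 3*5)/4 = -4 + (4 + 15)/4 = -4 + (1/4)*19 = -4 + 19/4 = 3/4)
(y(3)*sqrt(26 - 115) + w) - H = (3*sqrt(26 - 115)/4 - 150/7) - 1*(-10290) = (3*sqrt(-89)/4 - 150/7) + 10290 = (3*(I*sqrt(89))/4 - 150/7) + 10290 = (3*I*sqrt(89)/4 - 150/7) + 10290 = (-150/7 + 3*I*sqrt(89)/4) + 10290 = 71880/7 + 3*I*sqrt(89)/4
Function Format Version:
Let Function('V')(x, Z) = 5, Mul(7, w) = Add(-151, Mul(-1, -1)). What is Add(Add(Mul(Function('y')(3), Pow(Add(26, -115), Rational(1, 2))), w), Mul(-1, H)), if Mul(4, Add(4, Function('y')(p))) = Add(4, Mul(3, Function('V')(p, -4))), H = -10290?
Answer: Add(Rational(71880, 7), Mul(Rational(3, 4), I, Pow(89, Rational(1, 2)))) ≈ Add(10269., Mul(7.0755, I))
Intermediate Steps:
w = Rational(-150, 7) (w = Mul(Rational(1, 7), Add(-151, Mul(-1, -1))) = Mul(Rational(1, 7), Add(-151, 1)) = Mul(Rational(1, 7), -150) = Rational(-150, 7) ≈ -21.429)
Function('y')(p) = Rational(3, 4) (Function('y')(p) = Add(-4, Mul(Rational(1, 4), Add(4, Mul(3, 5)))) = Add(-4, Mul(Rational(1, 4), Add(4, 15))) = Add(-4, Mul(Rational(1, 4), 19)) = Add(-4, Rational(19, 4)) = Rational(3, 4))
Add(Add(Mul(Function('y')(3), Pow(Add(26, -115), Rational(1, 2))), w), Mul(-1, H)) = Add(Add(Mul(Rational(3, 4), Pow(Add(26, -115), Rational(1, 2))), Rational(-150, 7)), Mul(-1, -10290)) = Add(Add(Mul(Rational(3, 4), Pow(-89, Rational(1, 2))), Rational(-150, 7)), 10290) = Add(Add(Mul(Rational(3, 4), Mul(I, Pow(89, Rational(1, 2)))), Rational(-150, 7)), 10290) = Add(Add(Mul(Rational(3, 4), I, Pow(89, Rational(1, 2))), Rational(-150, 7)), 10290) = Add(Add(Rational(-150, 7), Mul(Rational(3, 4), I, Pow(89, Rational(1, 2)))), 10290) = Add(Rational(71880, 7), Mul(Rational(3, 4), I, Pow(89, Rational(1, 2))))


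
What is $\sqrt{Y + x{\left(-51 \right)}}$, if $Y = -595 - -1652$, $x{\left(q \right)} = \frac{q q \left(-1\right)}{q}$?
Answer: $2 \sqrt{277} \approx 33.287$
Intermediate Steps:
$x{\left(q \right)} = - q$ ($x{\left(q \right)} = \frac{q^{2} \left(-1\right)}{q} = \frac{\left(-1\right) q^{2}}{q} = - q$)
$Y = 1057$ ($Y = -595 + 1652 = 1057$)
$\sqrt{Y + x{\left(-51 \right)}} = \sqrt{1057 - -51} = \sqrt{1057 + 51} = \sqrt{1108} = 2 \sqrt{277}$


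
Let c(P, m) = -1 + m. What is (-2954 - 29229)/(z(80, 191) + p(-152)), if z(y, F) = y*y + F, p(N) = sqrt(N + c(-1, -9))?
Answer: -70706051/14480481 + 32183*I*sqrt(2)/4826827 ≈ -4.8829 + 0.0094293*I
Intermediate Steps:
p(N) = sqrt(-10 + N) (p(N) = sqrt(N + (-1 - 9)) = sqrt(N - 10) = sqrt(-10 + N))
z(y, F) = F + y**2 (z(y, F) = y**2 + F = F + y**2)
(-2954 - 29229)/(z(80, 191) + p(-152)) = (-2954 - 29229)/((191 + 80**2) + sqrt(-10 - 152)) = -32183/((191 + 6400) + sqrt(-162)) = -32183/(6591 + 9*I*sqrt(2))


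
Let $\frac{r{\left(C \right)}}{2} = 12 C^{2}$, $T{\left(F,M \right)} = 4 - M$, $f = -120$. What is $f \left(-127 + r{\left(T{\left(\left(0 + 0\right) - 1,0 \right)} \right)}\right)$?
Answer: $-30840$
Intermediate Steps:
$r{\left(C \right)} = 24 C^{2}$ ($r{\left(C \right)} = 2 \cdot 12 C^{2} = 24 C^{2}$)
$f \left(-127 + r{\left(T{\left(\left(0 + 0\right) - 1,0 \right)} \right)}\right) = - 120 \left(-127 + 24 \left(4 - 0\right)^{2}\right) = - 120 \left(-127 + 24 \left(4 + 0\right)^{2}\right) = - 120 \left(-127 + 24 \cdot 4^{2}\right) = - 120 \left(-127 + 24 \cdot 16\right) = - 120 \left(-127 + 384\right) = \left(-120\right) 257 = -30840$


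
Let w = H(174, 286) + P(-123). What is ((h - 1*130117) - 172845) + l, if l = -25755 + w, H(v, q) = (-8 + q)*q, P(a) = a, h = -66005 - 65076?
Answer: -380413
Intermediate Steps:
h = -131081
H(v, q) = q*(-8 + q)
w = 79385 (w = 286*(-8 + 286) - 123 = 286*278 - 123 = 79508 - 123 = 79385)
l = 53630 (l = -25755 + 79385 = 53630)
((h - 1*130117) - 172845) + l = ((-131081 - 1*130117) - 172845) + 53630 = ((-131081 - 130117) - 172845) + 53630 = (-261198 - 172845) + 53630 = -434043 + 53630 = -380413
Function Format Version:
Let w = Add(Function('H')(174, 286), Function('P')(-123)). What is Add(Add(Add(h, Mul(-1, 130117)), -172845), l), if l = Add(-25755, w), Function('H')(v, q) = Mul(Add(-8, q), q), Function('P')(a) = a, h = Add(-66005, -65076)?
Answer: -380413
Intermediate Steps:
h = -131081
Function('H')(v, q) = Mul(q, Add(-8, q))
w = 79385 (w = Add(Mul(286, Add(-8, 286)), -123) = Add(Mul(286, 278), -123) = Add(79508, -123) = 79385)
l = 53630 (l = Add(-25755, 79385) = 53630)
Add(Add(Add(h, Mul(-1, 130117)), -172845), l) = Add(Add(Add(-131081, Mul(-1, 130117)), -172845), 53630) = Add(Add(Add(-131081, -130117), -172845), 53630) = Add(Add(-261198, -172845), 53630) = Add(-434043, 53630) = -380413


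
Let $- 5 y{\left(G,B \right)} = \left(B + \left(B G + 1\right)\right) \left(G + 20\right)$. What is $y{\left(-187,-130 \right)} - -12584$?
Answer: $\frac{4101147}{5} \approx 8.2023 \cdot 10^{5}$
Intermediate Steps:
$y{\left(G,B \right)} = - \frac{\left(20 + G\right) \left(1 + B + B G\right)}{5}$ ($y{\left(G,B \right)} = - \frac{\left(B + \left(B G + 1\right)\right) \left(G + 20\right)}{5} = - \frac{\left(B + \left(1 + B G\right)\right) \left(20 + G\right)}{5} = - \frac{\left(1 + B + B G\right) \left(20 + G\right)}{5} = - \frac{\left(20 + G\right) \left(1 + B + B G\right)}{5}$)
$y{\left(-187,-130 \right)} - -12584 = \left(-4 - -520 - - \frac{187}{5} - \left(-546\right) \left(-187\right) - - 26 \left(-187\right)^{2}\right) - -12584 = \left(-4 + 520 + \frac{187}{5} - 102102 - \left(-26\right) 34969\right) + 12584 = \left(-4 + 520 + \frac{187}{5} - 102102 + 909194\right) + 12584 = \frac{4038227}{5} + 12584 = \frac{4101147}{5}$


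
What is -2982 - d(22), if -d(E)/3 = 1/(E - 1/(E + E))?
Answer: -2883462/967 ≈ -2981.9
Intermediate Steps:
d(E) = -3/(E - 1/(2*E)) (d(E) = -3/(E - 1/(E + E)) = -3/(E - 1/(2*E)))
-2982 - d(22) = -2982 - (-6)*22/(-1 + 2*22²) = -2982 - (-6)*22/(-1 + 2*484) = -2982 - (-6)*22/(-1 + 968) = -2982 - (-6)*22/967 = -2982 - 1*(-132/967) = -2982 + 132/967 = -2883462/967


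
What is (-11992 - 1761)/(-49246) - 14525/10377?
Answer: -572583269/511025742 ≈ -1.1205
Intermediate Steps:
(-11992 - 1761)/(-49246) - 14525/10377 = -13753*(-1/49246) - 14525*1/10377 = 13753/49246 - 14525/10377 = -572583269/511025742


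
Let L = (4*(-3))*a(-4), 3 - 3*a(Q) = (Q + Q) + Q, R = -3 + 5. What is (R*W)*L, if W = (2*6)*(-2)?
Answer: 2880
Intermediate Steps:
R = 2
a(Q) = 1 - Q (a(Q) = 1 - ((Q + Q) + Q)/3 = 1 - (2*Q + Q)/3 = 1 - Q)
W = -24 (W = 12*(-2) = -24)
L = -60 (L = (4*(-3))*(1 - 1*(-4)) = -12*(1 + 4) = -12*5 = -60)
(R*W)*L = (2*(-24))*(-60) = -48*(-60) = 2880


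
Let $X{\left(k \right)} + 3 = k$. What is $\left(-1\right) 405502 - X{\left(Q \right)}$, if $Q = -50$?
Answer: $-405449$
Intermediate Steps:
$X{\left(k \right)} = -3 + k$
$\left(-1\right) 405502 - X{\left(Q \right)} = \left(-1\right) 405502 - \left(-3 - 50\right) = -405502 - -53 = -405502 + 53 = -405449$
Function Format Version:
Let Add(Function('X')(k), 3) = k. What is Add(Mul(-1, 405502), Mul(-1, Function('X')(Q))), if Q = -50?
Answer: -405449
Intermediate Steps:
Function('X')(k) = Add(-3, k)
Add(Mul(-1, 405502), Mul(-1, Function('X')(Q))) = Add(Mul(-1, 405502), Mul(-1, Add(-3, -50))) = Add(-405502, Mul(-1, -53)) = Add(-405502, 53) = -405449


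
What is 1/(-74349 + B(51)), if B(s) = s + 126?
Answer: -1/74172 ≈ -1.3482e-5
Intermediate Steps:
B(s) = 126 + s
1/(-74349 + B(51)) = 1/(-74349 + (126 + 51)) = 1/(-74349 + 177) = 1/(-74172) = -1/74172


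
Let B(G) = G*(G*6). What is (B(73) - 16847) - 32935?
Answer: -17808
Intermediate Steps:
B(G) = 6*G² (B(G) = G*(6*G) = 6*G²)
(B(73) - 16847) - 32935 = (6*73² - 16847) - 32935 = (6*5329 - 16847) - 32935 = (31974 - 16847) - 32935 = 15127 - 32935 = -17808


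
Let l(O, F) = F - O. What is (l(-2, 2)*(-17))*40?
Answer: -2720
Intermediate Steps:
(l(-2, 2)*(-17))*40 = ((2 - 1*(-2))*(-17))*40 = ((2 + 2)*(-17))*40 = (4*(-17))*40 = -68*40 = -2720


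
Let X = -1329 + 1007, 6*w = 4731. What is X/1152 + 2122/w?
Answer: 2190647/908352 ≈ 2.4117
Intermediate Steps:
w = 1577/2 (w = (⅙)*4731 = 1577/2 ≈ 788.50)
X = -322
X/1152 + 2122/w = -322/1152 + 2122/(1577/2) = -322*1/1152 + 2122*(2/1577) = -161/576 + 4244/1577 = 2190647/908352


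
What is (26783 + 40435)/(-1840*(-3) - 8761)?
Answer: -67218/3241 ≈ -20.740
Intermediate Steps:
(26783 + 40435)/(-1840*(-3) - 8761) = 67218/(5520 - 8761) = 67218/(-3241) = 67218*(-1/3241) = -67218/3241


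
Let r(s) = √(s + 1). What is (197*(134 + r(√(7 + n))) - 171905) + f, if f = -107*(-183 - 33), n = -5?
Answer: -122395 + 197*√(1 + √2) ≈ -1.2209e+5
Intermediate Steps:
r(s) = √(1 + s)
f = 23112 (f = -107*(-216) = 23112)
(197*(134 + r(√(7 + n))) - 171905) + f = (197*(134 + √(1 + √(7 - 5))) - 171905) + 23112 = (197*(134 + √(1 + √2)) - 171905) + 23112 = ((26398 + 197*√(1 + √2)) - 171905) + 23112 = (-145507 + 197*√(1 + √2)) + 23112 = -122395 + 197*√(1 + √2)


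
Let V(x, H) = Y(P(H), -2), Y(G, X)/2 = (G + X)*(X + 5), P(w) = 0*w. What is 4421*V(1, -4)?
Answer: -53052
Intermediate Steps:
P(w) = 0
Y(G, X) = 2*(5 + X)*(G + X) (Y(G, X) = 2*((G + X)*(X + 5)) = 2*((G + X)*(5 + X)) = 2*((5 + X)*(G + X)) = 2*(5 + X)*(G + X))
V(x, H) = -12 (V(x, H) = 2*(-2)**2 + 10*0 + 10*(-2) + 2*0*(-2) = 2*4 + 0 - 20 + 0 = 8 + 0 - 20 + 0 = -12)
4421*V(1, -4) = 4421*(-12) = -53052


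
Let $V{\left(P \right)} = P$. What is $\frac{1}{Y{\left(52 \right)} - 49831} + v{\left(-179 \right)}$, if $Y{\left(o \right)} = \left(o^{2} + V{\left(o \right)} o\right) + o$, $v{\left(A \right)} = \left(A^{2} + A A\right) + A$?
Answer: $\frac{2835440012}{44371} \approx 63903.0$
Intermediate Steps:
$v{\left(A \right)} = A + 2 A^{2}$ ($v{\left(A \right)} = \left(A^{2} + A^{2}\right) + A = 2 A^{2} + A = A + 2 A^{2}$)
$Y{\left(o \right)} = o + 2 o^{2}$ ($Y{\left(o \right)} = \left(o^{2} + o o\right) + o = \left(o^{2} + o^{2}\right) + o = 2 o^{2} + o = o + 2 o^{2}$)
$\frac{1}{Y{\left(52 \right)} - 49831} + v{\left(-179 \right)} = \frac{1}{52 \left(1 + 2 \cdot 52\right) - 49831} - 179 \left(1 + 2 \left(-179\right)\right) = \frac{1}{52 \left(1 + 104\right) - 49831} - 179 \left(1 - 358\right) = \frac{1}{52 \cdot 105 - 49831} - -63903 = \frac{1}{5460 - 49831} + 63903 = \frac{1}{-44371} + 63903 = - \frac{1}{44371} + 63903 = \frac{2835440012}{44371}$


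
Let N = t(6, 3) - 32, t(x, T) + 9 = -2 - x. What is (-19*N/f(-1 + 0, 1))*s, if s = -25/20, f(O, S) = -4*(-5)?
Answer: -931/16 ≈ -58.188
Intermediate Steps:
t(x, T) = -11 - x (t(x, T) = -9 + (-2 - x) = -11 - x)
f(O, S) = 20
N = -49 (N = (-11 - 1*6) - 32 = (-11 - 6) - 32 = -17 - 32 = -49)
s = -5/4 (s = -25*1/20 = -5/4 ≈ -1.2500)
(-19*N/f(-1 + 0, 1))*s = -(-931)/20*(-5/4) = -19*(-49/20)*(-5/4) = (931/20)*(-5/4) = -931/16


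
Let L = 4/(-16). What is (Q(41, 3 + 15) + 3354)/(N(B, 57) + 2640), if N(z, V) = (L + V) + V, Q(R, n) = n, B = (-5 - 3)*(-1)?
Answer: 13488/11015 ≈ 1.2245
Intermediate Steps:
L = -¼ (L = 4*(-1/16) = -¼ ≈ -0.25000)
B = 8 (B = -8*(-1) = 8)
N(z, V) = -¼ + 2*V (N(z, V) = (-¼ + V) + V = -¼ + 2*V)
(Q(41, 3 + 15) + 3354)/(N(B, 57) + 2640) = ((3 + 15) + 3354)/((-¼ + 2*57) + 2640) = (18 + 3354)/((-¼ + 114) + 2640) = 3372/(455/4 + 2640) = 3372/(11015/4) = 3372*(4/11015) = 13488/11015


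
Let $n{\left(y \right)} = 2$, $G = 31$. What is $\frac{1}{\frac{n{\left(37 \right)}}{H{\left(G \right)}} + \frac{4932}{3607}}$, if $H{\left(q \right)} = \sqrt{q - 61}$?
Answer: $\frac{133422930}{195445129} + \frac{13010449 i \sqrt{30}}{390890258} \approx 0.68266 + 0.1823 i$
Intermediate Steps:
$H{\left(q \right)} = \sqrt{-61 + q}$
$\frac{1}{\frac{n{\left(37 \right)}}{H{\left(G \right)}} + \frac{4932}{3607}} = \frac{1}{\frac{2}{\sqrt{-61 + 31}} + \frac{4932}{3607}} = \frac{1}{\frac{2}{\sqrt{-30}} + 4932 \cdot \frac{1}{3607}} = \frac{1}{\frac{2}{i \sqrt{30}} + \frac{4932}{3607}} = \frac{1}{2 \left(- \frac{i \sqrt{30}}{30}\right) + \frac{4932}{3607}} = \frac{1}{- \frac{i \sqrt{30}}{15} + \frac{4932}{3607}} = \frac{1}{\frac{4932}{3607} - \frac{i \sqrt{30}}{15}}$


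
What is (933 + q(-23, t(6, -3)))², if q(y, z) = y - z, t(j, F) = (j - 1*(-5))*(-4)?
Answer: 910116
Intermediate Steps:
t(j, F) = -20 - 4*j (t(j, F) = (j + 5)*(-4) = (5 + j)*(-4) = -20 - 4*j)
(933 + q(-23, t(6, -3)))² = (933 + (-23 - (-20 - 4*6)))² = (933 + (-23 - (-20 - 24)))² = (933 + (-23 - 1*(-44)))² = (933 + (-23 + 44))² = (933 + 21)² = 954² = 910116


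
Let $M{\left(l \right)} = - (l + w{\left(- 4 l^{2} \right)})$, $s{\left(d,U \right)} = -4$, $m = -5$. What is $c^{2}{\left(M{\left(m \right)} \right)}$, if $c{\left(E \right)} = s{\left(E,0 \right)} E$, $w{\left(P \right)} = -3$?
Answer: $1024$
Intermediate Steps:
$M{\left(l \right)} = 3 - l$ ($M{\left(l \right)} = - (l - 3) = - (-3 + l) = 3 - l$)
$c{\left(E \right)} = - 4 E$
$c^{2}{\left(M{\left(m \right)} \right)} = \left(- 4 \left(3 - -5\right)\right)^{2} = \left(- 4 \left(3 + 5\right)\right)^{2} = \left(\left(-4\right) 8\right)^{2} = \left(-32\right)^{2} = 1024$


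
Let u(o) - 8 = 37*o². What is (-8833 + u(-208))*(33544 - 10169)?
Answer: 37211667625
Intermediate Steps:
u(o) = 8 + 37*o²
(-8833 + u(-208))*(33544 - 10169) = (-8833 + (8 + 37*(-208)²))*(33544 - 10169) = (-8833 + (8 + 37*43264))*23375 = (-8833 + (8 + 1600768))*23375 = (-8833 + 1600776)*23375 = 1591943*23375 = 37211667625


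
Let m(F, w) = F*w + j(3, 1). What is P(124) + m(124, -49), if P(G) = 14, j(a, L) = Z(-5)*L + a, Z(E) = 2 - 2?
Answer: -6059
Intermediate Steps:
Z(E) = 0
j(a, L) = a (j(a, L) = 0*L + a = 0 + a = a)
m(F, w) = 3 + F*w (m(F, w) = F*w + 3 = 3 + F*w)
P(124) + m(124, -49) = 14 + (3 + 124*(-49)) = 14 + (3 - 6076) = 14 - 6073 = -6059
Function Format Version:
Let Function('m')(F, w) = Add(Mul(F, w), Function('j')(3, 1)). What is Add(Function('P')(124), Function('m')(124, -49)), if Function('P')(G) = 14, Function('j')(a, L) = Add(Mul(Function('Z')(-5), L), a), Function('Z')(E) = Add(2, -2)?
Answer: -6059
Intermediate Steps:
Function('Z')(E) = 0
Function('j')(a, L) = a (Function('j')(a, L) = Add(Mul(0, L), a) = Add(0, a) = a)
Function('m')(F, w) = Add(3, Mul(F, w)) (Function('m')(F, w) = Add(Mul(F, w), 3) = Add(3, Mul(F, w)))
Add(Function('P')(124), Function('m')(124, -49)) = Add(14, Add(3, Mul(124, -49))) = Add(14, Add(3, -6076)) = Add(14, -6073) = -6059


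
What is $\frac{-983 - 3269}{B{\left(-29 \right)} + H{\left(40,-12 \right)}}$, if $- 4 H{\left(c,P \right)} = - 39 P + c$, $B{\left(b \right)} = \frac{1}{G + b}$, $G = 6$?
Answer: $\frac{48898}{1461} \approx 33.469$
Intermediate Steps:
$B{\left(b \right)} = \frac{1}{6 + b}$
$H{\left(c,P \right)} = - \frac{c}{4} + \frac{39 P}{4}$ ($H{\left(c,P \right)} = - \frac{- 39 P + c}{4} = - \frac{c - 39 P}{4} = - \frac{c}{4} + \frac{39 P}{4}$)
$\frac{-983 - 3269}{B{\left(-29 \right)} + H{\left(40,-12 \right)}} = \frac{-983 - 3269}{\frac{1}{6 - 29} + \left(\left(- \frac{1}{4}\right) 40 + \frac{39}{4} \left(-12\right)\right)} = - \frac{4252}{\frac{1}{-23} - 127} = - \frac{4252}{- \frac{1}{23} - 127} = - \frac{4252}{- \frac{2922}{23}} = \left(-4252\right) \left(- \frac{23}{2922}\right) = \frac{48898}{1461}$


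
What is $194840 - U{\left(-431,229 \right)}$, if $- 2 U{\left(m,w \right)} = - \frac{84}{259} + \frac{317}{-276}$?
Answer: $\frac{3979397119}{20424} \approx 1.9484 \cdot 10^{5}$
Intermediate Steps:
$U{\left(m,w \right)} = \frac{15041}{20424}$ ($U{\left(m,w \right)} = - \frac{- \frac{84}{259} + \frac{317}{-276}}{2} = - \frac{\left(-84\right) \frac{1}{259} + 317 \left(- \frac{1}{276}\right)}{2} = - \frac{- \frac{12}{37} - \frac{317}{276}}{2} = \left(- \frac{1}{2}\right) \left(- \frac{15041}{10212}\right) = \frac{15041}{20424}$)
$194840 - U{\left(-431,229 \right)} = 194840 - \frac{15041}{20424} = \frac{3979397119}{20424}$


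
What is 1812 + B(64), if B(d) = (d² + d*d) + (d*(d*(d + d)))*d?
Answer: 33564436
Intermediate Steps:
B(d) = 2*d² + 2*d⁴ (B(d) = (d² + d²) + (d*(d*(2*d)))*d = 2*d² + (d*(2*d²))*d = 2*d² + (2*d³)*d = 2*d² + 2*d⁴)
1812 + B(64) = 1812 + 2*64²*(1 + 64²) = 1812 + 2*4096*(1 + 4096) = 1812 + 2*4096*4097 = 1812 + 33562624 = 33564436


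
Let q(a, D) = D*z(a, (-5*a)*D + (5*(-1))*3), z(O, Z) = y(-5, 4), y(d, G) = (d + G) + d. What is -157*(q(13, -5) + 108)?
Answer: -21666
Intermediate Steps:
y(d, G) = G + 2*d (y(d, G) = (G + d) + d = G + 2*d)
z(O, Z) = -6 (z(O, Z) = 4 + 2*(-5) = 4 - 10 = -6)
q(a, D) = -6*D (q(a, D) = D*(-6) = -6*D)
-157*(q(13, -5) + 108) = -157*(-6*(-5) + 108) = -157*(30 + 108) = -157*138 = -21666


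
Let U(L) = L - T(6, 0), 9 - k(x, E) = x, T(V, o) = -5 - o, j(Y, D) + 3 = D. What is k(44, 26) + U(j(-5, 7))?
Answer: -26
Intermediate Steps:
j(Y, D) = -3 + D
k(x, E) = 9 - x
U(L) = 5 + L (U(L) = L - (-5 - 1*0) = L - (-5 + 0) = L - 1*(-5) = L + 5 = 5 + L)
k(44, 26) + U(j(-5, 7)) = (9 - 1*44) + (5 + (-3 + 7)) = (9 - 44) + (5 + 4) = -35 + 9 = -26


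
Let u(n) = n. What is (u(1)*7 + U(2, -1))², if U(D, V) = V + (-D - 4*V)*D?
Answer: 100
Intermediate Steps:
U(D, V) = V + D*(-D - 4*V)
(u(1)*7 + U(2, -1))² = (1*7 + (-1 - 1*2² - 4*2*(-1)))² = (7 + (-1 - 1*4 + 8))² = (7 + (-1 - 4 + 8))² = (7 + 3)² = 10² = 100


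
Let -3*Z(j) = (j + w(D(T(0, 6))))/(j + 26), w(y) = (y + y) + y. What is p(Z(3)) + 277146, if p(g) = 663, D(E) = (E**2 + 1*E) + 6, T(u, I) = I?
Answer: 277809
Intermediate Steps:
D(E) = 6 + E + E**2 (D(E) = (E**2 + E) + 6 = (E + E**2) + 6 = 6 + E + E**2)
w(y) = 3*y (w(y) = 2*y + y = 3*y)
Z(j) = -(144 + j)/(3*(26 + j)) (Z(j) = -(j + 3*(6 + 6 + 6**2))/(3*(j + 26)) = -(j + 3*(6 + 6 + 36))/(3*(26 + j)) = -(j + 3*48)/(3*(26 + j)) = -(j + 144)/(3*(26 + j)) = -(144 + j)/(3*(26 + j)))
p(Z(3)) + 277146 = 663 + 277146 = 277809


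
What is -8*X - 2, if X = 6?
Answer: -50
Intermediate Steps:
-8*X - 2 = -8*6 - 2 = -48 - 2 = -50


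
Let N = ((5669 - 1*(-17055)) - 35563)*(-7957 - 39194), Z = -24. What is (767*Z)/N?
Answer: -472/15522351 ≈ -3.0408e-5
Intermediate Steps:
N = 605371689 (N = ((5669 + 17055) - 35563)*(-47151) = (22724 - 35563)*(-47151) = -12839*(-47151) = 605371689)
(767*Z)/N = (767*(-24))/605371689 = -18408*1/605371689 = -472/15522351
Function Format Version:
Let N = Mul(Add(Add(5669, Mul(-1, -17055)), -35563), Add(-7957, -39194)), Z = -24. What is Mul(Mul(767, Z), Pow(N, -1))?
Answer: Rational(-472, 15522351) ≈ -3.0408e-5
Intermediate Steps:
N = 605371689 (N = Mul(Add(Add(5669, 17055), -35563), -47151) = Mul(Add(22724, -35563), -47151) = Mul(-12839, -47151) = 605371689)
Mul(Mul(767, Z), Pow(N, -1)) = Mul(Mul(767, -24), Pow(605371689, -1)) = Mul(-18408, Rational(1, 605371689)) = Rational(-472, 15522351)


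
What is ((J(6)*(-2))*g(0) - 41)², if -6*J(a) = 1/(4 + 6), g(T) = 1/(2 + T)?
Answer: 6046681/3600 ≈ 1679.6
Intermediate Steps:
J(a) = -1/60 (J(a) = -1/(6*(4 + 6)) = -⅙/10 = -⅙*⅒ = -1/60)
((J(6)*(-2))*g(0) - 41)² = ((-1/60*(-2))/(2 + 0) - 41)² = ((1/30)/2 - 41)² = ((1/30)*(½) - 41)² = (1/60 - 41)² = (-2459/60)² = 6046681/3600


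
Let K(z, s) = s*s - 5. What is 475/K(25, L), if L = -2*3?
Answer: 475/31 ≈ 15.323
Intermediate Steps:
L = -6
K(z, s) = -5 + s² (K(z, s) = s² - 5 = -5 + s²)
475/K(25, L) = 475/(-5 + (-6)²) = 475/(-5 + 36) = 475/31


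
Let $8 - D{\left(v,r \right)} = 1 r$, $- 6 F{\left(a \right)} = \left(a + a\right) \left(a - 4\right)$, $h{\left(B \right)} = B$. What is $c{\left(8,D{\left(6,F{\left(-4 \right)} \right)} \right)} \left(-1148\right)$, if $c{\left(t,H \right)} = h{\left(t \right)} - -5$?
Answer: $-14924$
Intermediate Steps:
$F{\left(a \right)} = - \frac{a \left(-4 + a\right)}{3}$ ($F{\left(a \right)} = - \frac{\left(a + a\right) \left(a - 4\right)}{6} = - \frac{2 a \left(-4 + a\right)}{6} = - \frac{a \left(-4 + a\right)}{3}$)
$D{\left(v,r \right)} = 8 - r$ ($D{\left(v,r \right)} = 8 - 1 r = 8 - r$)
$c{\left(t,H \right)} = 5 + t$ ($c{\left(t,H \right)} = t - -5 = t + 5 = 5 + t$)
$c{\left(8,D{\left(6,F{\left(-4 \right)} \right)} \right)} \left(-1148\right) = \left(5 + 8\right) \left(-1148\right) = 13 \left(-1148\right) = -14924$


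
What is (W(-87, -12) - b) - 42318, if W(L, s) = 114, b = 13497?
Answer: -55701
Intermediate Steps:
(W(-87, -12) - b) - 42318 = (114 - 1*13497) - 42318 = (114 - 13497) - 42318 = -13383 - 42318 = -55701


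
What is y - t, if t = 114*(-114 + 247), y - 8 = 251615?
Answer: 236461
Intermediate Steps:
y = 251623 (y = 8 + 251615 = 251623)
t = 15162 (t = 114*133 = 15162)
y - t = 251623 - 1*15162 = 251623 - 15162 = 236461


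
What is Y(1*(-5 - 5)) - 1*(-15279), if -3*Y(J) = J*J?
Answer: 45737/3 ≈ 15246.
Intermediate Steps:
Y(J) = -J**2/3 (Y(J) = -J*J/3 = -J**2/3)
Y(1*(-5 - 5)) - 1*(-15279) = -(-5 - 5)**2/3 - 1*(-15279) = -(1*(-10))**2/3 + 15279 = -1/3*(-10)**2 + 15279 = -1/3*100 + 15279 = -100/3 + 15279 = 45737/3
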